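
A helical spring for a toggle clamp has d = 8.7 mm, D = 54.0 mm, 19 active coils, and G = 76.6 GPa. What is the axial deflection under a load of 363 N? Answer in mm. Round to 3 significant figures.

19.8 mm

k = Gd⁴/(8D³N_a) = (76.6×10³)(8.7⁴)/(8·54.0³·19) = 18.335 N/mm
δ = F/k = 363 / 18.335 = 19.798 mm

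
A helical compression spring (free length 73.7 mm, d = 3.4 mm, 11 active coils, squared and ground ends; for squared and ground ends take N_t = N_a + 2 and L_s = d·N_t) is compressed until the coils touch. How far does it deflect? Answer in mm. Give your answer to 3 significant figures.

29.5 mm

N_t = 13; L_s = 3.4·13 = 44.2 mm
δ_solid = L₀ − L_s = 73.7 − 44.2 = 29.5 mm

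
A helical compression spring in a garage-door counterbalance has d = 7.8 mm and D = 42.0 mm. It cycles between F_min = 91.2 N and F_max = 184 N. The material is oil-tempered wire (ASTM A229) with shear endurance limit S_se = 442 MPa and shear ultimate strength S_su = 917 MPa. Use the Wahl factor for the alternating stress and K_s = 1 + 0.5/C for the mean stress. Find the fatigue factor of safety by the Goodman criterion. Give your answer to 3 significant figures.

14.8

C = D/d = 42.0/7.8 = 5.3846; K_W = (4C−1)/(4C−4)+0.615/C = 1.2853; K_s = 1+0.5/C = 1.0929
F_a = (F_max−F_min)/2 = 46.4 N; F_m = (F_max+F_min)/2 = 137.6 N
τ_a = K_W·8F_aD/(πd³) = 1.2853 × 10.457 = 13.441 MPa
τ_m = K_s·8F_mD/(πd³) = 1.0929 × 31.012 = 33.891 MPa
Goodman: 1/n_f = τ_a/S_se + τ_m/S_su = 13.441/442 + 33.891/917 = 0.03041 + 0.03696 = 0.067367
n_f = 1/0.067367 = 14.84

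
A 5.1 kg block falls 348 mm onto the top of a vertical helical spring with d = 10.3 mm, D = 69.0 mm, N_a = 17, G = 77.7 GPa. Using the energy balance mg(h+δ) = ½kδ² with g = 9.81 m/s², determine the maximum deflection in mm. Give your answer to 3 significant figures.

44.8 mm

k = Gd⁴/(8D³N_a) = (77.7×10³)(10.3⁴)/(8·69.0³·17) = 19.574 N/mm
W = mg = 5.1 × 9.81 = 50.031 N
½kδ² − Wδ − Wh = 0 → δ = (W + √(W² + 2kWh))/k
δ = (50.031 + √(2503.1 + 681604))/19.574 = (50.031 + 827.11)/19.574 = 44.811 mm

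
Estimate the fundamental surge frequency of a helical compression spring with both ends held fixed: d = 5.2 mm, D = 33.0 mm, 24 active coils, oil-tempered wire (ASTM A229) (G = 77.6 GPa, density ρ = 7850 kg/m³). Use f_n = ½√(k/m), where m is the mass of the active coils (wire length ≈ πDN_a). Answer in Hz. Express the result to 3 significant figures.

k = Gd⁴/(8D³N_a) = (77.6×10³)(5.2⁴)/(8·33.0³·24) = 8.223 N/mm = 8223 N/m
Wire length L = πDN_a = π·33.0·24 = 2488.1 mm
m = ρ·(πd²/4)·L = 7850 × 21.237×10⁻⁶ m² × 2.4881 m = 0.4148 kg
f_n = ½√(k/m) = 0.5·√(8223/0.4148) = 0.5·√(19824) = 70.399 Hz

70.4 Hz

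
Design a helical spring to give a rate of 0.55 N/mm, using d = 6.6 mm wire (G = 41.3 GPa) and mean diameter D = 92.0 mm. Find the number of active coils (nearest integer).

N_a = Gd⁴/(8D³k) = (41.3×10³ × 6.6⁴)/(8 × 92.0³ × 0.55)
    = 7.83657e+07 / 3.42623e+06 = 22.87 → 23 coils

23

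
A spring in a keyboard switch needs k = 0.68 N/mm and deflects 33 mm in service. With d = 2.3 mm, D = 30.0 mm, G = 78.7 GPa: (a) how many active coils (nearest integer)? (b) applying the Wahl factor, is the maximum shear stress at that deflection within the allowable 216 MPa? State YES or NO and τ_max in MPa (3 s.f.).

N_a = Gd⁴/(8D³k) = (78.7×10³)(2.3⁴)/(8·30.0³·0.68) = 14.99 → N_a = 15
Actual rate k = Gd⁴/(8D³·15) = 0.67974 N/mm
Working load F = kδ = 0.67974·33 = 22.431 N
C = 30.0/2.3 = 13.0435; K_W = (4C−1)/(4C−4)+0.615/C = 1.1094
τ_max = K_W·8FD/(πd³) = 1.1094·140.84 = 156.25 MPa
τ_max ≤ 216 MPa → acceptable

(a) 15 coils; (b) YES, τ_max = 156 MPa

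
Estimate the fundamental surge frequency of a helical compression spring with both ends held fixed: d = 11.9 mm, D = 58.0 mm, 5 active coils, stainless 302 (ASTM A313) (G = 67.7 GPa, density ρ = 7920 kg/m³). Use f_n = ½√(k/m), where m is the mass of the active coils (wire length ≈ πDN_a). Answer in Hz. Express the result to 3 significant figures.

k = Gd⁴/(8D³N_a) = (67.7×10³)(11.9⁴)/(8·58.0³·5) = 173.95 N/mm = 1.7395e+05 N/m
Wire length L = πDN_a = π·58.0·5 = 911.06 mm
m = ρ·(πd²/4)·L = 7920 × 111.22×10⁻⁶ m² × 0.91106 m = 0.80252 kg
f_n = ½√(k/m) = 0.5·√(1.7395e+05/0.80252) = 0.5·√(2.1676e+05) = 232.79 Hz

233 Hz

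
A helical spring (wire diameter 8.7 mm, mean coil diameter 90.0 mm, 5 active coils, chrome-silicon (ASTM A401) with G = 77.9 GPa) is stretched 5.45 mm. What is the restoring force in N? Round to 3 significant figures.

k = Gd⁴/(8D³N_a) = (77.9×10³)(8.7⁴)/(8·90.0³·5) = 15.305 N/mm
F = k·δ = 15.305 × 5.45 = 83.411 N

83.4 N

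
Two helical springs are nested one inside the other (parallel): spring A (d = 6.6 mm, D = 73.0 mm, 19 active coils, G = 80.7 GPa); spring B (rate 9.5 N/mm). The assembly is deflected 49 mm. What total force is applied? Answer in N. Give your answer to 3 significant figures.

592 N

k_A = Gd⁴/(8D³N_a) = (80.7×10³)(6.6⁴)/(8·73.0³·19) = 2.5896 N/mm
Parallel: k_eq = 2.5896 + 9.5 = 12.09 N/mm
F = k_eq·δ = 12.09·49 = 592.39 N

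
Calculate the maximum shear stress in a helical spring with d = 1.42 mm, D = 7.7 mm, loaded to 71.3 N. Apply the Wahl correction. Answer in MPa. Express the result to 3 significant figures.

Spring index C = D/d = 7.7/1.42 = 5.4225
K_W = (4C−1)/(4C−4) + 0.615/C = 20.690/17.690 + 0.1134 = 1.2830
τ₀ = 8FD/(πd³) = 8·71.3·7.7/(π·1.42³) = 4392.08/8.9953 = 488.26 MPa
τ_max = K·τ₀ = 1.2830 × 488.26 = 626.44 MPa

626 MPa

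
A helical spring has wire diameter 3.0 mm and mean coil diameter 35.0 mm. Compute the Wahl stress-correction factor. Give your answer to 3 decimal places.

C = D/d = 35.0/3.0 = 11.6667
K_W = (4C−1)/(4C−4) + 0.615/C = 45.667/42.667 + 0.0527 = 1.1230

1.123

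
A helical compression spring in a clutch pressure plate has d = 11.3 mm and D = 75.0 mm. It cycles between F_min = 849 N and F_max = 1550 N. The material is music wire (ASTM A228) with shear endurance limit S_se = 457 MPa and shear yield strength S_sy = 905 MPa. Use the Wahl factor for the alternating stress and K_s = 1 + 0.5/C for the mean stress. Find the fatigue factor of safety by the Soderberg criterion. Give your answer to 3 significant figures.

C = D/d = 75.0/11.3 = 6.6372; K_W = (4C−1)/(4C−4)+0.615/C = 1.2257; K_s = 1+0.5/C = 1.0753
F_a = (F_max−F_min)/2 = 350.5 N; F_m = (F_max+F_min)/2 = 1199.5 N
τ_a = K_W·8F_aD/(πd³) = 1.2257 × 46.393 = 56.864 MPa
τ_m = K_s·8F_mD/(πd³) = 1.0753 × 158.77 = 170.73 MPa
Soderberg: 1/n_f = τ_a/S_se + τ_m/S_sy = 56.864/457 + 170.73/905 = 0.12443 + 0.18865 = 0.31308
n_f = 1/0.31308 = 3.194

3.19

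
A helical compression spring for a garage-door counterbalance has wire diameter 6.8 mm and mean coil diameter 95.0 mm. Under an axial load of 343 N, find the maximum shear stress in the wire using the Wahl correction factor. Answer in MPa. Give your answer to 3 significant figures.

Spring index C = D/d = 95.0/6.8 = 13.9706
K_W = (4C−1)/(4C−4) + 0.615/C = 54.882/51.882 + 0.0440 = 1.1018
τ₀ = 8FD/(πd³) = 8·343·95.0/(π·6.8³) = 260680/987.82 = 263.89 MPa
τ_max = K·τ₀ = 1.1018 × 263.89 = 290.77 MPa

291 MPa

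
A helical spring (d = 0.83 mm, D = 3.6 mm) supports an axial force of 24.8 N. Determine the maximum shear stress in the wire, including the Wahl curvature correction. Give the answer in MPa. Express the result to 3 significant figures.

Spring index C = D/d = 3.6/0.83 = 4.3373
K_W = (4C−1)/(4C−4) + 0.615/C = 16.349/13.349 + 0.1418 = 1.3665
τ₀ = 8FD/(πd³) = 8·24.8·3.6/(π·0.83³) = 714.24/1.7963 = 397.61 MPa
τ_max = K·τ₀ = 1.3665 × 397.61 = 543.35 MPa

543 MPa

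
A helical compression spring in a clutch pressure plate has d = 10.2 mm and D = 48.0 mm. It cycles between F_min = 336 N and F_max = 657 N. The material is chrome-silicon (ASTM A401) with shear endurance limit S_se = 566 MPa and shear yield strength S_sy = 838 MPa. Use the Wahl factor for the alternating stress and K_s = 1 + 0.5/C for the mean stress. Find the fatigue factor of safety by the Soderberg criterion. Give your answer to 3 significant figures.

C = D/d = 48.0/10.2 = 4.7059; K_W = (4C−1)/(4C−4)+0.615/C = 1.3331; K_s = 1+0.5/C = 1.1062
F_a = (F_max−F_min)/2 = 160.5 N; F_m = (F_max+F_min)/2 = 496.5 N
τ_a = K_W·8F_aD/(πd³) = 1.3331 × 18.487 = 24.644 MPa
τ_m = K_s·8F_mD/(πd³) = 1.1062 × 57.187 = 63.264 MPa
Soderberg: 1/n_f = τ_a/S_se + τ_m/S_sy = 24.644/566 + 63.264/838 = 0.04354 + 0.07549 = 0.11903
n_f = 1/0.11903 = 8.401

8.40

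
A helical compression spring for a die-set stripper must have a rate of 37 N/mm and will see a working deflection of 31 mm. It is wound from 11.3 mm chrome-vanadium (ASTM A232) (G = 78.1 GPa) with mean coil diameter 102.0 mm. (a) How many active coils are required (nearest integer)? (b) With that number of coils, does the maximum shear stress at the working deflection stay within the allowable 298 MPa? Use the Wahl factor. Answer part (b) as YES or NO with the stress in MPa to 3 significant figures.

(a) 4 coils; (b) YES, τ_max = 243 MPa

N_a = Gd⁴/(8D³k) = (78.1×10³)(11.3⁴)/(8·102.0³·37) = 4.054 → N_a = 4
Actual rate k = Gd⁴/(8D³·4) = 37.499 N/mm
Working load F = kδ = 37.499·31 = 1162.5 N
C = 102.0/11.3 = 9.0265; K_W = (4C−1)/(4C−4)+0.615/C = 1.1616
τ_max = K_W·8FD/(πd³) = 1.1616·209.26 = 243.07 MPa
τ_max ≤ 298 MPa → acceptable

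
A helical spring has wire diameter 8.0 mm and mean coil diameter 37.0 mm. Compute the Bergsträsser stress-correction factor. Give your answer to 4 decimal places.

C = D/d = 37.0/8.0 = 4.6250
K_B = (4C+2)/(4C−3) = 20.500/15.500 = 1.3226

1.3226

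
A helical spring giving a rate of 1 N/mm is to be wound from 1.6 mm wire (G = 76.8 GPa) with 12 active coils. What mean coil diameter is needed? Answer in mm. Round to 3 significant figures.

17.4 mm

D = (Gd⁴/(8N_a·k))^(1/3) = (76.8×10³·1.6⁴/(8·12·1))^(1/3)
  = (5242.88)^(1/3) = 17.3723 mm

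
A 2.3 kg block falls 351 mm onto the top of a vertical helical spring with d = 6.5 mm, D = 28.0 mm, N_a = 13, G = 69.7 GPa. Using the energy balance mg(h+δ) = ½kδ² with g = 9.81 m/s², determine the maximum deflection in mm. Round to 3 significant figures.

17.5 mm

k = Gd⁴/(8D³N_a) = (69.7×10³)(6.5⁴)/(8·28.0³·13) = 54.498 N/mm
W = mg = 2.3 × 9.81 = 22.563 N
½kδ² − Wδ − Wh = 0 → δ = (W + √(W² + 2kWh))/k
δ = (22.563 + √(509.09 + 863203))/54.498 = (22.563 + 929.36)/54.498 = 17.467 mm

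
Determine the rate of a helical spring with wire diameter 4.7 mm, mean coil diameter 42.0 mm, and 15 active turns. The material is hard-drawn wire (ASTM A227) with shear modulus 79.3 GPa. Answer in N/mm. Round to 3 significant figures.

4.35 N/mm

k = Gd⁴/(8D³N_a) = (79.3×10³ × 4.7⁴) / (8 × 42.0³ × 15)
  = 3.86959e+07 / 8.89056e+06 = 4.3525 N/mm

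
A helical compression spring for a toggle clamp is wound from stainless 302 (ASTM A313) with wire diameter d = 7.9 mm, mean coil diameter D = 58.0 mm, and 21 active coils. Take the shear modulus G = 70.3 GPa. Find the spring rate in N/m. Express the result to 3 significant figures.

8350 N/m

k = Gd⁴/(8D³N_a) = (70.3×10³ × 7.9⁴) / (8 × 58.0³ × 21)
  = 2.73819e+08 / 3.27788e+07 = 8.3535 N/mm = 8353.5 N/m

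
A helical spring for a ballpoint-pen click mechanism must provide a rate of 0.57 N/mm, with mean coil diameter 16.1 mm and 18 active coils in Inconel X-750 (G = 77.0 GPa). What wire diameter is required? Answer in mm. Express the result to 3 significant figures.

1.45 mm

d = (8D³N_a·k / G)^(1/4) = (8·16.1³·18·0.57 / (77.0×10³))^0.25
  = (4.4486)^0.25 = 1.4523 mm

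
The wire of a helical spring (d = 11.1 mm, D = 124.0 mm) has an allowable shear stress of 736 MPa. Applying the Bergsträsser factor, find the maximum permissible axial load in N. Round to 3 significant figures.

2850 N

C = D/d = 124.0/11.1 = 11.1712
K_B = (4C+2)/(4C−3) = 46.685/41.685 = 1.1199
τ_max = K·8FD/(πd³) → F_max = τ_allow·πd³/(8DK)
F_max = 736·π·11.1³/(8·124.0·1.1199) = 3.1623e+06/1111 = 2846.3 N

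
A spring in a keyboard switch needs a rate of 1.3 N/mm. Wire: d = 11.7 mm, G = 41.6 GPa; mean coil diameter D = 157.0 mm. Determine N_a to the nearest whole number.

19

N_a = Gd⁴/(8D³k) = (41.6×10³ × 11.7⁴)/(8 × 157.0³ × 1.3)
    = 7.79537e+08 / 4.02469e+07 = 19.37 → 19 coils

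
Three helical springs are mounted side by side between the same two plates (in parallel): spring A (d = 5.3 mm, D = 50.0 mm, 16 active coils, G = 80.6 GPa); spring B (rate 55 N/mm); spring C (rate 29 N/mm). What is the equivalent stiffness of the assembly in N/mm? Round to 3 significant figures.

k_A = Gd⁴/(8D³N_a) = (80.6×10³)(5.3⁴)/(8·50.0³·16) = 3.9748 N/mm
Parallel: k_eq = 3.9748 + 55 + 29 = 87.975 N/mm

88.0 N/mm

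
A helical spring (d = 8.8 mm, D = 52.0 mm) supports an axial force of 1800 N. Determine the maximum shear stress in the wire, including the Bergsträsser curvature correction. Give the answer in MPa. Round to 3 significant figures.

Spring index C = D/d = 52.0/8.8 = 5.9091
K_B = (4C+2)/(4C−3) = 25.636/20.636 = 1.2423
τ₀ = 8FD/(πd³) = 8·1800·52.0/(π·8.8³) = 748800/2140.9 = 349.76 MPa
τ_max = K·τ₀ = 1.2423 × 349.76 = 434.5 MPa

435 MPa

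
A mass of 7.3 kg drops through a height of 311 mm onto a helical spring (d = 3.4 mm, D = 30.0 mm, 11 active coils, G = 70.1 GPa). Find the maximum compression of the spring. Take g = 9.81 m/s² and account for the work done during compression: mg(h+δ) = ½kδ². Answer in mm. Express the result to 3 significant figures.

k = Gd⁴/(8D³N_a) = (70.1×10³)(3.4⁴)/(8·30.0³·11) = 3.9426 N/mm
W = mg = 7.3 × 9.81 = 71.613 N
½kδ² − Wδ − Wh = 0 → δ = (W + √(W² + 2kWh))/k
δ = (71.613 + √(5128.4 + 175618))/3.9426 = (71.613 + 425.14)/3.9426 = 126 mm

126 mm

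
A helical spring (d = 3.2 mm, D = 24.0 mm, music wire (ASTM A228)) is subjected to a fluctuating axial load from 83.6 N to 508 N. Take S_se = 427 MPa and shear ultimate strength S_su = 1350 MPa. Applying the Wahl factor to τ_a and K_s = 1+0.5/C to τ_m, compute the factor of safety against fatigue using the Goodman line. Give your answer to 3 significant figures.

C = D/d = 24.0/3.2 = 7.5000; K_W = (4C−1)/(4C−4)+0.615/C = 1.1974; K_s = 1+0.5/C = 1.0667
F_a = (F_max−F_min)/2 = 212.2 N; F_m = (F_max+F_min)/2 = 295.8 N
τ_a = K_W·8F_aD/(πd³) = 1.1974 × 395.77 = 473.89 MPa
τ_m = K_s·8F_mD/(πd³) = 1.0667 × 551.7 = 588.48 MPa
Goodman: 1/n_f = τ_a/S_se + τ_m/S_su = 473.89/427 + 588.48/1350 = 1.10982 + 0.43591 = 1.5457
n_f = 1/1.5457 = 0.6469

0.647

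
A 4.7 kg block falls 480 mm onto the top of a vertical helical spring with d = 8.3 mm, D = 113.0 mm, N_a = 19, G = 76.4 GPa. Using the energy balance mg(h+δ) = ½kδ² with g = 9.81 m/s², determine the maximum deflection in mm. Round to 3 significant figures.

k = Gd⁴/(8D³N_a) = (76.4×10³)(8.3⁴)/(8·113.0³·19) = 1.6532 N/mm
W = mg = 4.7 × 9.81 = 46.107 N
½kδ² − Wδ − Wh = 0 → δ = (W + √(W² + 2kWh))/k
δ = (46.107 + √(2125.9 + 73175.4))/1.6532 = (46.107 + 274.41)/1.6532 = 193.88 mm

194 mm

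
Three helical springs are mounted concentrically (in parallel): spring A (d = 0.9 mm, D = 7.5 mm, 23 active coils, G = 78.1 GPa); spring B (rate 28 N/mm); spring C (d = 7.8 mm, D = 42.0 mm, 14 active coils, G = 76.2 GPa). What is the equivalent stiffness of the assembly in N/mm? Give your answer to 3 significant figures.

62.7 N/mm

k_A = Gd⁴/(8D³N_a) = (78.1×10³)(0.9⁴)/(8·7.5³·23) = 0.66011 N/mm
k_C = Gd⁴/(8D³N_a) = (76.2×10³)(7.8⁴)/(8·42.0³·14) = 33.991 N/mm
Parallel: k_eq = 0.66011 + 28 + 33.991 = 62.651 N/mm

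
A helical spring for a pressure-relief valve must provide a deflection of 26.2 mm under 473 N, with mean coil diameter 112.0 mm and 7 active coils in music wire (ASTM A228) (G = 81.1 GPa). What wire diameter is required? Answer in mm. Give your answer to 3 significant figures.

Required rate k = F/δ = 473/26.2 = 18.053 N/mm
d = (8D³N_a·k / G)^(1/4) = (8·112.0³·7·18.053 / (81.1×10³))^0.25
  = (17514)^0.25 = 11.5039 mm

11.5 mm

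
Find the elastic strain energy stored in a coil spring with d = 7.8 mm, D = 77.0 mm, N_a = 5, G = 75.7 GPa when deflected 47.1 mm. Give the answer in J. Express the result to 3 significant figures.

k = Gd⁴/(8D³N_a) = (75.7×10³)(7.8⁴)/(8·77.0³·5) = 15.344 N/mm
U = ½kδ² = 0.5 × 15.344 × 47.1² = 17020 N·mm = 17.02 J

17.0 J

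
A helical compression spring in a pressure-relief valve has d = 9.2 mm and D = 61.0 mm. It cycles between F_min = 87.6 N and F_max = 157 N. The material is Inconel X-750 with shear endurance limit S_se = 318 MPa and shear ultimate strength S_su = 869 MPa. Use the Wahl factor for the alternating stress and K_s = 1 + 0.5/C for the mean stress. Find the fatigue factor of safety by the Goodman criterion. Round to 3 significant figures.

C = D/d = 61.0/9.2 = 6.6304; K_W = (4C−1)/(4C−4)+0.615/C = 1.2260; K_s = 1+0.5/C = 1.0754
F_a = (F_max−F_min)/2 = 34.7 N; F_m = (F_max+F_min)/2 = 122.3 N
τ_a = K_W·8F_aD/(πd³) = 1.2260 × 6.9221 = 8.4862 MPa
τ_m = K_s·8F_mD/(πd³) = 1.0754 × 24.397 = 26.237 MPa
Goodman: 1/n_f = τ_a/S_se + τ_m/S_su = 8.4862/318 + 26.237/869 = 0.02669 + 0.03019 = 0.056878
n_f = 1/0.056878 = 17.58

17.6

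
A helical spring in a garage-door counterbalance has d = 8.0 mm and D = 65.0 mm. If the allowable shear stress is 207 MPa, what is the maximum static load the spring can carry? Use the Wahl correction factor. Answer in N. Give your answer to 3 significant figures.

C = D/d = 65.0/8.0 = 8.1250
K_W = (4C−1)/(4C−4) + 0.615/C = 31.500/28.500 + 0.0757 = 1.1810
τ_max = K·8FD/(πd³) → F_max = τ_allow·πd³/(8DK)
F_max = 207·π·8.0³/(8·65.0·1.1810) = 3.3296e+05/614.1 = 542.19 N

542 N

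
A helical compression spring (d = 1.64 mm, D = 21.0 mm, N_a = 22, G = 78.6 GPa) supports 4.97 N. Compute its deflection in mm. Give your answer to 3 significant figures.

k = Gd⁴/(8D³N_a) = (78.6×10³)(1.64⁴)/(8·21.0³·22) = 0.34884 N/mm
δ = F/k = 4.97 / 0.34884 = 14.247 mm

14.2 mm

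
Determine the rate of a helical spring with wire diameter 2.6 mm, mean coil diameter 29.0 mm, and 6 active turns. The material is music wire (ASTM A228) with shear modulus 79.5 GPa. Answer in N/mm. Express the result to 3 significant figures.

k = Gd⁴/(8D³N_a) = (79.5×10³ × 2.6⁴) / (8 × 29.0³ × 6)
  = 3.63296e+06 / 1.17067e+06 = 3.1033 N/mm

3.10 N/mm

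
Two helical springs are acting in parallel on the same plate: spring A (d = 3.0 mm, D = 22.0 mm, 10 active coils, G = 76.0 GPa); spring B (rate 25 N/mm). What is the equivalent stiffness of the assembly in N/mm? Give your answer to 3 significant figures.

k_A = Gd⁴/(8D³N_a) = (76.0×10³)(3.0⁴)/(8·22.0³·10) = 7.2267 N/mm
Parallel: k_eq = 7.2267 + 25 = 32.227 N/mm

32.2 N/mm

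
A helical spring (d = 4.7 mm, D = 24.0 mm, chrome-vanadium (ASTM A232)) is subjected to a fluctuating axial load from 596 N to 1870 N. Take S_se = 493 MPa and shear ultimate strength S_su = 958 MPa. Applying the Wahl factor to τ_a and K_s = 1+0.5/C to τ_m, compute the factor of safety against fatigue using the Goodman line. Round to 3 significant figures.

C = D/d = 24.0/4.7 = 5.1064; K_W = (4C−1)/(4C−4)+0.615/C = 1.3031; K_s = 1+0.5/C = 1.0979
F_a = (F_max−F_min)/2 = 637 N; F_m = (F_max+F_min)/2 = 1233 N
τ_a = K_W·8F_aD/(πd³) = 1.3031 × 374.97 = 488.62 MPa
τ_m = K_s·8F_mD/(πd³) = 1.0979 × 725.81 = 796.88 MPa
Goodman: 1/n_f = τ_a/S_se + τ_m/S_su = 488.62/493 + 796.88/958 = 0.99111 + 0.83181 = 1.8229
n_f = 1/1.8229 = 0.5486

0.549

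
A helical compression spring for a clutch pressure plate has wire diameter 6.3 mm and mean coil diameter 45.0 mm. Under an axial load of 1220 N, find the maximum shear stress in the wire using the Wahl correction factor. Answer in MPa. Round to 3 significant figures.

676 MPa

Spring index C = D/d = 45.0/6.3 = 7.1429
K_W = (4C−1)/(4C−4) + 0.615/C = 27.571/24.571 + 0.0861 = 1.2082
τ₀ = 8FD/(πd³) = 8·1220·45.0/(π·6.3³) = 439200/785.55 = 559.1 MPa
τ_max = K·τ₀ = 1.2082 × 559.1 = 675.5 MPa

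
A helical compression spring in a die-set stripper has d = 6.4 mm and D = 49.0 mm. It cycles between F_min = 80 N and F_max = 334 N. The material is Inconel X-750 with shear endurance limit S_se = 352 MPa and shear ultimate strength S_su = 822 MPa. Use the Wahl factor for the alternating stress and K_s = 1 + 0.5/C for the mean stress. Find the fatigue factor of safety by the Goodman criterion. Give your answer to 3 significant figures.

C = D/d = 49.0/6.4 = 7.6562; K_W = (4C−1)/(4C−4)+0.615/C = 1.1930; K_s = 1+0.5/C = 1.0653
F_a = (F_max−F_min)/2 = 127 N; F_m = (F_max+F_min)/2 = 207 N
τ_a = K_W·8F_aD/(πd³) = 1.1930 × 60.451 = 72.118 MPa
τ_m = K_s·8F_mD/(πd³) = 1.0653 × 98.53 = 104.96 MPa
Goodman: 1/n_f = τ_a/S_se + τ_m/S_su = 72.118/352 + 104.96/822 = 0.20488 + 0.12769 = 0.33257
n_f = 1/0.33257 = 3.007

3.01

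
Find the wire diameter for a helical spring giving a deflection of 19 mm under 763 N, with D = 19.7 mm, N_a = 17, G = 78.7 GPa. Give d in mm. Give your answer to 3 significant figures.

Required rate k = F/δ = 763/19 = 40.158 N/mm
d = (8D³N_a·k / G)^(1/4) = (8·19.7³·17·40.158 / (78.7×10³))^0.25
  = (530.56)^0.25 = 4.7994 mm

4.80 mm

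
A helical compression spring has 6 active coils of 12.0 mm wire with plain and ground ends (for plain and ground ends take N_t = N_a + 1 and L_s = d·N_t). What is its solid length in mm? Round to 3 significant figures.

84.0 mm

plain and ground ends: N_t = N_a + 1 = 6 + 1 = 7
L_s = d·N_t = 12.0 × 7 = 84 mm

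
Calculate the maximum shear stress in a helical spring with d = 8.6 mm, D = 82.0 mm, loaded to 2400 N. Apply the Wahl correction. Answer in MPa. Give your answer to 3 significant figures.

Spring index C = D/d = 82.0/8.6 = 9.5349
K_W = (4C−1)/(4C−4) + 0.615/C = 37.140/34.140 + 0.0645 = 1.1524
τ₀ = 8FD/(πd³) = 8·2400·82.0/(π·8.6³) = 1.5744e+06/1998.2 = 787.9 MPa
τ_max = K·τ₀ = 1.1524 × 787.9 = 907.95 MPa

908 MPa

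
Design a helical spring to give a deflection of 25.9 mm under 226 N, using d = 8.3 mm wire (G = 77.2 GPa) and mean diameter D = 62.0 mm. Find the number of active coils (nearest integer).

Required rate k = F/δ = 226/25.9 = 8.7259 N/mm
N_a = Gd⁴/(8D³k) = (77.2×10³ × 8.3⁴)/(8 × 62.0³ × 8.7259)
    = 3.66378e+08 / 1.6637e+07 = 22.02 → 22 coils

22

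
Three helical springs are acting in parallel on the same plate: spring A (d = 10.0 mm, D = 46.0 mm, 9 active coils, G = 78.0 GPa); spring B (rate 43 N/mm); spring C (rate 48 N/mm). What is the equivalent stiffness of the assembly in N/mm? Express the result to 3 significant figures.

202 N/mm

k_A = Gd⁴/(8D³N_a) = (78.0×10³)(10.0⁴)/(8·46.0³·9) = 111.3 N/mm
Parallel: k_eq = 111.3 + 43 + 48 = 202.3 N/mm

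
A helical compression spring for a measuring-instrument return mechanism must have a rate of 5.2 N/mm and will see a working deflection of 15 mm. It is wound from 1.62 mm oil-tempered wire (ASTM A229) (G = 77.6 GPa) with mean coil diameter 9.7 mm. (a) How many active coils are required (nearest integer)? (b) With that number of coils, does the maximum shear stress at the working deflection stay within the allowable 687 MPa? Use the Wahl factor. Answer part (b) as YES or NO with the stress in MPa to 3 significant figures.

(a) 14 coils; (b) YES, τ_max = 571 MPa

N_a = Gd⁴/(8D³k) = (77.6×10³)(1.62⁴)/(8·9.7³·5.2) = 14.08 → N_a = 14
Actual rate k = Gd⁴/(8D³·14) = 5.2286 N/mm
Working load F = kδ = 5.2286·15 = 78.43 N
C = 9.7/1.62 = 5.9877; K_W = (4C−1)/(4C−4)+0.615/C = 1.2531
τ_max = K_W·8FD/(πd³) = 1.2531·455.67 = 570.99 MPa
τ_max ≤ 687 MPa → acceptable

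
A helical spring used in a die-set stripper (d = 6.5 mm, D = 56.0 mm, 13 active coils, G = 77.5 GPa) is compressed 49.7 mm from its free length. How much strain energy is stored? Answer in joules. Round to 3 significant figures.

9.35 J

k = Gd⁴/(8D³N_a) = (77.5×10³)(6.5⁴)/(8·56.0³·13) = 7.5746 N/mm
U = ½kδ² = 0.5 × 7.5746 × 49.7² = 9354.9 N·mm = 9.3549 J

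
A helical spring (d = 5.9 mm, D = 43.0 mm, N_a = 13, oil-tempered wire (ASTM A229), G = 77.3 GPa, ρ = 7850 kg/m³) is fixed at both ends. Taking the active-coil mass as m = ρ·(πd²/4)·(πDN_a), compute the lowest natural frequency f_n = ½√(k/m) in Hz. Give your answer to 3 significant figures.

k = Gd⁴/(8D³N_a) = (77.3×10³)(5.9⁴)/(8·43.0³·13) = 11.328 N/mm = 11328 N/m
Wire length L = πDN_a = π·43.0·13 = 1756.2 mm
m = ρ·(πd²/4)·L = 7850 × 27.34×10⁻⁶ m² × 1.7562 m = 0.3769 kg
f_n = ½√(k/m) = 0.5·√(11328/0.3769) = 0.5·√(30055) = 86.683 Hz

86.7 Hz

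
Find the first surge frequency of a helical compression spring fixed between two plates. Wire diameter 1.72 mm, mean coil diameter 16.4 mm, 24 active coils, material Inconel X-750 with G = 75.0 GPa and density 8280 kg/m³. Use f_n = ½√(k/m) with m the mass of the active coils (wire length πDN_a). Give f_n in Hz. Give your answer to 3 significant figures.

90.3 Hz

k = Gd⁴/(8D³N_a) = (75.0×10³)(1.72⁴)/(8·16.4³·24) = 0.77507 N/mm = 775.07 N/m
Wire length L = πDN_a = π·16.4·24 = 1236.5 mm
m = ρ·(πd²/4)·L = 8280 × 2.3235×10⁻⁶ m² × 1.2365 m = 0.023789 kg
f_n = ½√(k/m) = 0.5·√(775.07/0.023789) = 0.5·√(32581) = 90.251 Hz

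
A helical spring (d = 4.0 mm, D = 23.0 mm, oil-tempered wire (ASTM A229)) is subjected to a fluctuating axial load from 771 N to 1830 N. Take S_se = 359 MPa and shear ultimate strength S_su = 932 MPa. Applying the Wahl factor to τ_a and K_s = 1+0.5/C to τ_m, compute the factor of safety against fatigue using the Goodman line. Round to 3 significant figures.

C = D/d = 23.0/4.0 = 5.7500; K_W = (4C−1)/(4C−4)+0.615/C = 1.2649; K_s = 1+0.5/C = 1.0870
F_a = (F_max−F_min)/2 = 529.5 N; F_m = (F_max+F_min)/2 = 1300.5 N
τ_a = K_W·8F_aD/(πd³) = 1.2649 × 484.57 = 612.91 MPa
τ_m = K_s·8F_mD/(πd³) = 1.0870 × 1190.1 = 1293.6 MPa
Goodman: 1/n_f = τ_a/S_se + τ_m/S_su = 612.91/359 + 1293.6/932 = 1.70726 + 1.38802 = 3.0953
n_f = 1/3.0953 = 0.3231

0.323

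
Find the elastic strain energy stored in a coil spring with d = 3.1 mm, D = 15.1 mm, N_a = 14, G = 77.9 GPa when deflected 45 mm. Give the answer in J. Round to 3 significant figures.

k = Gd⁴/(8D³N_a) = (77.9×10³)(3.1⁴)/(8·15.1³·14) = 18.657 N/mm
U = ½kδ² = 0.5 × 18.657 × 45² = 18890 N·mm = 18.89 J

18.9 J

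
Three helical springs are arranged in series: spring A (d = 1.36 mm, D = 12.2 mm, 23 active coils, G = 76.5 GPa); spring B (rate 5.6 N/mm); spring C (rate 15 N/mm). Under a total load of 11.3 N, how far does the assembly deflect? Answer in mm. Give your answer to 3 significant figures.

17.2 mm

k_A = Gd⁴/(8D³N_a) = (76.5×10³)(1.36⁴)/(8·12.2³·23) = 0.78328 N/mm
Series: 1/k_eq = 1/0.78328 + 1/5.6 + 1/15 = 1.5219; k_eq = 0.65707 N/mm
δ = F/k_eq = 11.3/0.65707 = 17.198 mm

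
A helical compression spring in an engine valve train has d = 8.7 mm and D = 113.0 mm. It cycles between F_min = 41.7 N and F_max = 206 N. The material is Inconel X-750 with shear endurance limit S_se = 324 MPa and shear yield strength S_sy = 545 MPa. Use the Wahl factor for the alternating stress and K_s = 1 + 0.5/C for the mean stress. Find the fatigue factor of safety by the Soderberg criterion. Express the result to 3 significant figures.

4.42

C = D/d = 113.0/8.7 = 12.9885; K_W = (4C−1)/(4C−4)+0.615/C = 1.1099; K_s = 1+0.5/C = 1.0385
F_a = (F_max−F_min)/2 = 82.15 N; F_m = (F_max+F_min)/2 = 123.85 N
τ_a = K_W·8F_aD/(πd³) = 1.1099 × 35.898 = 39.843 MPa
τ_m = K_s·8F_mD/(πd³) = 1.0385 × 54.12 = 56.203 MPa
Soderberg: 1/n_f = τ_a/S_se + τ_m/S_sy = 39.843/324 + 56.203/545 = 0.12297 + 0.10313 = 0.2261
n_f = 1/0.2261 = 4.423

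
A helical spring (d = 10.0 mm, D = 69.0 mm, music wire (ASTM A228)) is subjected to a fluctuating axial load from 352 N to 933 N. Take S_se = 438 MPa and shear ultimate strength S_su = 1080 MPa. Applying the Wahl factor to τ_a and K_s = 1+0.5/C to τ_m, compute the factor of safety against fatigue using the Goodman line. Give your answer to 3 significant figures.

C = D/d = 69.0/10.0 = 6.9000; K_W = (4C−1)/(4C−4)+0.615/C = 1.2162; K_s = 1+0.5/C = 1.0725
F_a = (F_max−F_min)/2 = 290.5 N; F_m = (F_max+F_min)/2 = 642.5 N
τ_a = K_W·8F_aD/(πd³) = 1.2162 × 51.043 = 62.081 MPa
τ_m = K_s·8F_mD/(πd³) = 1.0725 × 112.89 = 121.07 MPa
Goodman: 1/n_f = τ_a/S_se + τ_m/S_su = 62.081/438 + 121.07/1080 = 0.14174 + 0.11210 = 0.25384
n_f = 1/0.25384 = 3.939

3.94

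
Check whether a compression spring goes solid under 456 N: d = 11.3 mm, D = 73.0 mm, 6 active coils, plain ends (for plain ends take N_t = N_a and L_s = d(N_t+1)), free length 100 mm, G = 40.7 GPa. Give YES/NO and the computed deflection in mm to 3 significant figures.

NO, δ = 12.8 mm

k = Gd⁴/(8D³N_a) = (40.7×10³)(11.3⁴)/(8·73.0³·6) = 35.538 N/mm
N_t = 6; L_s = 11.3·7 = 79.1 mm; δ_solid = L₀ − L_s = 100 − 79.1 = 20.9 mm
δ = F/k = 456/35.538 = 12.831 mm
δ < δ_solid → spring does not go solid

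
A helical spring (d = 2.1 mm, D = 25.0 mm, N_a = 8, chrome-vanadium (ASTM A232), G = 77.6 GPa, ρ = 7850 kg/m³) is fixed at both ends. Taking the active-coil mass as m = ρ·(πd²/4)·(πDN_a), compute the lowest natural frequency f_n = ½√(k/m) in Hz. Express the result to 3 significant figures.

149 Hz

k = Gd⁴/(8D³N_a) = (77.6×10³)(2.1⁴)/(8·25.0³·8) = 1.5092 N/mm = 1509.2 N/m
Wire length L = πDN_a = π·25.0·8 = 628.32 mm
m = ρ·(πd²/4)·L = 7850 × 3.4636×10⁻⁶ m² × 0.62832 m = 0.017084 kg
f_n = ½√(k/m) = 0.5·√(1509.2/0.017084) = 0.5·√(88341) = 148.61 Hz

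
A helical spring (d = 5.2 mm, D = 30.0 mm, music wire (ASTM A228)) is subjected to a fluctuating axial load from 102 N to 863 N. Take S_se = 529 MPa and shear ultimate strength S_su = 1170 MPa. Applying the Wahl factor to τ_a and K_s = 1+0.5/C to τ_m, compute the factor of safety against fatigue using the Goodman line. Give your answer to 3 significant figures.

1.36

C = D/d = 30.0/5.2 = 5.7692; K_W = (4C−1)/(4C−4)+0.615/C = 1.2639; K_s = 1+0.5/C = 1.0867
F_a = (F_max−F_min)/2 = 380.5 N; F_m = (F_max+F_min)/2 = 482.5 N
τ_a = K_W·8F_aD/(πd³) = 1.2639 × 206.73 = 261.28 MPa
τ_m = K_s·8F_mD/(πd³) = 1.0867 × 262.15 = 284.87 MPa
Goodman: 1/n_f = τ_a/S_se + τ_m/S_su = 261.28/529 + 284.87/1170 = 0.49391 + 0.24348 = 0.73739
n_f = 1/0.73739 = 1.356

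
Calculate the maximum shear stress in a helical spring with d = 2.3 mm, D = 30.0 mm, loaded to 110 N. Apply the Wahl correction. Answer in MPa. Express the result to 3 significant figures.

Spring index C = D/d = 30.0/2.3 = 13.0435
K_W = (4C−1)/(4C−4) + 0.615/C = 51.174/48.174 + 0.0471 = 1.1094
τ₀ = 8FD/(πd³) = 8·110·30.0/(π·2.3³) = 26400/38.224 = 690.67 MPa
τ_max = K·τ₀ = 1.1094 × 690.67 = 766.25 MPa

766 MPa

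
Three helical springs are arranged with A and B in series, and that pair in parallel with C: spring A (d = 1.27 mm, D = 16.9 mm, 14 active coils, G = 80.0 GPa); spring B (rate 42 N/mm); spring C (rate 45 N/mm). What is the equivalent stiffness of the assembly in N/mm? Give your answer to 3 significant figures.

k_A = Gd⁴/(8D³N_a) = (80.0×10³)(1.27⁴)/(8·16.9³·14) = 0.38497 N/mm
Springs A,B series: k_AB = 1/(1/0.38497+1/42) = 0.38147 N/mm; parallel with C: k_eq = 0.38147+45 = 45.381 N/mm

45.4 N/mm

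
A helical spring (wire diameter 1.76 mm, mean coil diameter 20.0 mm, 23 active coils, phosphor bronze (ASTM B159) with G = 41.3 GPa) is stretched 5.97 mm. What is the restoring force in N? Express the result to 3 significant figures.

k = Gd⁴/(8D³N_a) = (41.3×10³)(1.76⁴)/(8·20.0³·23) = 0.26921 N/mm
F = k·δ = 0.26921 × 5.97 = 1.6072 N

1.61 N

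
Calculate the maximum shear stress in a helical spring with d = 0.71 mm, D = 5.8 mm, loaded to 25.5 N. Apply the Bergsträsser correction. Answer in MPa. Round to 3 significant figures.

1230 MPa

Spring index C = D/d = 5.8/0.71 = 8.1690
K_B = (4C+2)/(4C−3) = 34.676/29.676 = 1.1685
τ₀ = 8FD/(πd³) = 8·25.5·5.8/(π·0.71³) = 1183.2/1.1244 = 1052.3 MPa
τ_max = K·τ₀ = 1.1685 × 1052.3 = 1229.6 MPa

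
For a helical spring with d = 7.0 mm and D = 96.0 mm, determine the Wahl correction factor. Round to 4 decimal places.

C = D/d = 96.0/7.0 = 13.7143
K_W = (4C−1)/(4C−4) + 0.615/C = 53.857/50.857 + 0.0448 = 1.1038

1.1038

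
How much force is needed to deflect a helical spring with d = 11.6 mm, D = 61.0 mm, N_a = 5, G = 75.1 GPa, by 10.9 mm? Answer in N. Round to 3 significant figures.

k = Gd⁴/(8D³N_a) = (75.1×10³)(11.6⁴)/(8·61.0³·5) = 149.77 N/mm
F = k·δ = 149.77 × 10.9 = 1632.5 N

1630 N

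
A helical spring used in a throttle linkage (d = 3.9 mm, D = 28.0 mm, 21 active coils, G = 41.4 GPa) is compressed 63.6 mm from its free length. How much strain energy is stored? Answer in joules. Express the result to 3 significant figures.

5.25 J

k = Gd⁴/(8D³N_a) = (41.4×10³)(3.9⁴)/(8·28.0³·21) = 2.597 N/mm
U = ½kδ² = 0.5 × 2.597 × 63.6² = 5252.4 N·mm = 5.2524 J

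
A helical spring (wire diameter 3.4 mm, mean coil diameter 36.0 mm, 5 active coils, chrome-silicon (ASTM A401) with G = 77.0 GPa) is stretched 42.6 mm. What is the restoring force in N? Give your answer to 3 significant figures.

k = Gd⁴/(8D³N_a) = (77.0×10³)(3.4⁴)/(8·36.0³·5) = 5.5136 N/mm
F = k·δ = 5.5136 × 42.6 = 234.88 N

235 N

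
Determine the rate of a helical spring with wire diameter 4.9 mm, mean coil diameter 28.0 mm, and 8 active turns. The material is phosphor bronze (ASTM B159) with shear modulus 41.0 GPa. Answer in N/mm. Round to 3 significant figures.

16.8 N/mm

k = Gd⁴/(8D³N_a) = (41.0×10³ × 4.9⁴) / (8 × 28.0³ × 8)
  = 2.36357e+07 / 1.40493e+06 = 16.823 N/mm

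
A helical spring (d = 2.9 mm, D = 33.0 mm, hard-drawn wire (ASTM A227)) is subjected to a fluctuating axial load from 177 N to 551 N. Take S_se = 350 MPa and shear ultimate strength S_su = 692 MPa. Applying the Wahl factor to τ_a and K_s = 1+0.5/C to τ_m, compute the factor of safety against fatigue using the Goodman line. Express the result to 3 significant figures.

0.252

C = D/d = 33.0/2.9 = 11.3793; K_W = (4C−1)/(4C−4)+0.615/C = 1.1263; K_s = 1+0.5/C = 1.0439
F_a = (F_max−F_min)/2 = 187 N; F_m = (F_max+F_min)/2 = 364 N
τ_a = K_W·8F_aD/(πd³) = 1.1263 × 644.32 = 725.7 MPa
τ_m = K_s·8F_mD/(πd³) = 1.0439 × 1254.2 = 1309.3 MPa
Goodman: 1/n_f = τ_a/S_se + τ_m/S_su = 725.7/350 + 1309.3/692 = 2.07343 + 1.89204 = 3.9655
n_f = 1/3.9655 = 0.2522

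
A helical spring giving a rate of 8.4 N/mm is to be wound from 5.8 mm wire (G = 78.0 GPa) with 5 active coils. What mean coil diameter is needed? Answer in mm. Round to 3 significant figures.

64.0 mm

D = (Gd⁴/(8N_a·k))^(1/3) = (78.0×10³·5.8⁴/(8·5·8.4))^(1/3)
  = (262704)^(1/3) = 64.0456 mm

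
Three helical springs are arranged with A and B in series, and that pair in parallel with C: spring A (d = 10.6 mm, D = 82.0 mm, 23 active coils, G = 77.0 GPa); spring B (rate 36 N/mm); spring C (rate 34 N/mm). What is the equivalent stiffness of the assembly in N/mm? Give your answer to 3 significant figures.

41.6 N/mm

k_A = Gd⁴/(8D³N_a) = (77.0×10³)(10.6⁴)/(8·82.0³·23) = 9.582 N/mm
Springs A,B series: k_AB = 1/(1/9.582+1/36) = 7.5677 N/mm; parallel with C: k_eq = 7.5677+34 = 41.568 N/mm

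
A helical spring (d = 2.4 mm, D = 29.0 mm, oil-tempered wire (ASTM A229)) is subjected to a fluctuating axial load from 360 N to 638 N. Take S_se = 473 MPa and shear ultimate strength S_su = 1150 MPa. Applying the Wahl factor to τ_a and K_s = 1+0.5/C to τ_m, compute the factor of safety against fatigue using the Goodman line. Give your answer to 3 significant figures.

C = D/d = 29.0/2.4 = 12.0833; K_W = (4C−1)/(4C−4)+0.615/C = 1.1186; K_s = 1+0.5/C = 1.0414
F_a = (F_max−F_min)/2 = 139 N; F_m = (F_max+F_min)/2 = 499 N
τ_a = K_W·8F_aD/(πd³) = 1.1186 × 742.54 = 830.58 MPa
τ_m = K_s·8F_mD/(πd³) = 1.0414 × 2665.7 = 2776 MPa
Goodman: 1/n_f = τ_a/S_se + τ_m/S_su = 830.58/473 + 2776/1150 = 1.75598 + 2.41388 = 4.1699
n_f = 1/4.1699 = 0.2398

0.240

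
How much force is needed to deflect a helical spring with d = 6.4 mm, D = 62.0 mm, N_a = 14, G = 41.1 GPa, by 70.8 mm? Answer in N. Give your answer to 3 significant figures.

183 N

k = Gd⁴/(8D³N_a) = (41.1×10³)(6.4⁴)/(8·62.0³·14) = 2.5833 N/mm
F = k·δ = 2.5833 × 70.8 = 182.9 N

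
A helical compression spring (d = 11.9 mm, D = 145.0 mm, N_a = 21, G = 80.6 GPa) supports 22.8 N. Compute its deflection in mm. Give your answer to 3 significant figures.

7.22 mm

k = Gd⁴/(8D³N_a) = (80.6×10³)(11.9⁴)/(8·145.0³·21) = 3.1558 N/mm
δ = F/k = 22.8 / 3.1558 = 7.2248 mm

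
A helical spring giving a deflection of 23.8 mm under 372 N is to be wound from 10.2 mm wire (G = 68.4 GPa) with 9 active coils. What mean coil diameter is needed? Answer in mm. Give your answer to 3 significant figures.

Required rate k = F/δ = 372/23.8 = 15.63 N/mm
D = (Gd⁴/(8N_a·k))^(1/3) = (68.4×10³·10.2⁴/(8·9·15.63))^(1/3)
  = (657898)^(1/3) = 86.9733 mm

87.0 mm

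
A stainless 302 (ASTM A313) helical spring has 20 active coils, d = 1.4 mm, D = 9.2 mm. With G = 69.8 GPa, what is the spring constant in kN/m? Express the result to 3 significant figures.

k = Gd⁴/(8D³N_a) = (69.8×10³ × 1.4⁴) / (8 × 9.2³ × 20)
  = 268144 / 124590 = 2.1522 N/mm

2.15 kN/m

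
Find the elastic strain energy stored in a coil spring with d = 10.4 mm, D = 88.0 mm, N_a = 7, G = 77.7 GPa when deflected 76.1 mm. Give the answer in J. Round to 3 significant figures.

69.0 J

k = Gd⁴/(8D³N_a) = (77.7×10³)(10.4⁴)/(8·88.0³·7) = 23.819 N/mm
U = ½kδ² = 0.5 × 23.819 × 76.1² = 68970 N·mm = 68.97 J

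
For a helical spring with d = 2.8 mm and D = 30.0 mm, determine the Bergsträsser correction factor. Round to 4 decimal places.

C = D/d = 30.0/2.8 = 10.7143
K_B = (4C+2)/(4C−3) = 44.857/39.857 = 1.1254

1.1254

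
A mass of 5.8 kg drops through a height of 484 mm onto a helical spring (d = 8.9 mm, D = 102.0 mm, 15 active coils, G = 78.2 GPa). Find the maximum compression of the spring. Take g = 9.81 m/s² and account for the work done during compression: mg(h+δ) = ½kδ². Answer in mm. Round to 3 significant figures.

135 mm

k = Gd⁴/(8D³N_a) = (78.2×10³)(8.9⁴)/(8·102.0³·15) = 3.8529 N/mm
W = mg = 5.8 × 9.81 = 56.898 N
½kδ² − Wδ − Wh = 0 → δ = (W + √(W² + 2kWh))/k
δ = (56.898 + √(3237.4 + 212206))/3.8529 = (56.898 + 464.16)/3.8529 = 135.24 mm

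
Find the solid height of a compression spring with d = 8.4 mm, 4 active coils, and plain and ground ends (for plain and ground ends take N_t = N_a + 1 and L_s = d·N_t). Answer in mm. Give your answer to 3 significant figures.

plain and ground ends: N_t = N_a + 1 = 4 + 1 = 5
L_s = d·N_t = 8.4 × 5 = 42 mm

42.0 mm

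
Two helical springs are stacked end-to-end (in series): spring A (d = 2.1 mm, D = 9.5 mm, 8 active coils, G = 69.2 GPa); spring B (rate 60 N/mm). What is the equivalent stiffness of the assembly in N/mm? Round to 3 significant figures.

17.4 N/mm

k_A = Gd⁴/(8D³N_a) = (69.2×10³)(2.1⁴)/(8·9.5³·8) = 24.526 N/mm
Series: 1/k_eq = 1/24.526 + 1/60 = 0.057439; k_eq = 17.41 N/mm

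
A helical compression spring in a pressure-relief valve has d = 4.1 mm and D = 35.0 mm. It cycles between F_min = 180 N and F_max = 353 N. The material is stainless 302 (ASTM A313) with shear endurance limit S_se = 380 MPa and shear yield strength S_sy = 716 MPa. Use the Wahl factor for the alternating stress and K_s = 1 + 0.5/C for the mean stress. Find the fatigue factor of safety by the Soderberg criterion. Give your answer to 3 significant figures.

C = D/d = 35.0/4.1 = 8.5366; K_W = (4C−1)/(4C−4)+0.615/C = 1.1716; K_s = 1+0.5/C = 1.0586
F_a = (F_max−F_min)/2 = 86.5 N; F_m = (F_max+F_min)/2 = 266.5 N
τ_a = K_W·8F_aD/(πd³) = 1.1716 × 111.86 = 131.05 MPa
τ_m = K_s·8F_mD/(πd³) = 1.0586 × 344.63 = 364.82 MPa
Soderberg: 1/n_f = τ_a/S_se + τ_m/S_sy = 131.05/380 + 364.82/716 = 0.34487 + 0.50952 = 0.85439
n_f = 1/0.85439 = 1.17

1.17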